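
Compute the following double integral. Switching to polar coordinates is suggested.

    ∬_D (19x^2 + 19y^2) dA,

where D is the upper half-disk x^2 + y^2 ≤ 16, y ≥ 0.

The region D is 0 ≤ r ≤ 4, 0 ≤ θ ≤ π in polar coordinates, where x = r cos(θ), y = r sin(θ), and dA = r dr dθ.

Under the substitution, the integrand becomes 19r^2, so

    ∬_D (19x^2 + 19y^2) dA = ∫_{0}^{π} ∫_{0}^{4} (19r^2) · r dr dθ.

Inner integral (in r): ∫_{0}^{4} (19r^2) · r dr = 1216.

Outer integral (in θ): ∫_{0}^{π} (1216) dθ = 1216π.

Therefore ∬_D (19x^2 + 19y^2) dA = 1216π.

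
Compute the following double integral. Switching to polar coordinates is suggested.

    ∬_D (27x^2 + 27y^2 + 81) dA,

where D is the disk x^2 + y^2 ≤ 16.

The region D is 0 ≤ r ≤ 4, 0 ≤ θ ≤ 2π in polar coordinates, where x = r cos(θ), y = r sin(θ), and dA = r dr dθ.

Under the substitution, the integrand becomes 27r^2 + 81, so

    ∬_D (27x^2 + 27y^2 + 81) dA = ∫_{0}^{2π} ∫_{0}^{4} (27r^2 + 81) · r dr dθ.

Inner integral (in r): ∫_{0}^{4} (27r^2 + 81) · r dr = 2376.

Outer integral (in θ): ∫_{0}^{2π} (2376) dθ = 4752π.

Therefore ∬_D (27x^2 + 27y^2 + 81) dA = 4752π.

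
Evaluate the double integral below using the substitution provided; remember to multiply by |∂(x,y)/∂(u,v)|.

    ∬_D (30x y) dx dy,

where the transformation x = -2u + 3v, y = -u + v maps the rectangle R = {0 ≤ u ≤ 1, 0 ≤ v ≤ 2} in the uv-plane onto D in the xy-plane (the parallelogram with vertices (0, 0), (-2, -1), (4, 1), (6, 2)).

Compute the Jacobian determinant of (x, y) with respect to (u, v):

    ∂(x,y)/∂(u,v) = | -2  3 | = (-2)(1) - (3)(-1) = 1.
                   | -1  1 |

Its absolute value is |J| = 1 (the area scaling factor).

Substituting x = -2u + 3v, y = -u + v into the integrand,

    30x y → 60u^2 - 150u v + 90v^2,

so the integral becomes

    ∬_R (60u^2 - 150u v + 90v^2) · |J| du dv = ∫_0^1 ∫_0^2 (60u^2 - 150u v + 90v^2) dv du.

Inner (v): 120u^2 - 300u + 240.
Outer (u): 130.

Therefore ∬_D (30x y) dx dy = 130.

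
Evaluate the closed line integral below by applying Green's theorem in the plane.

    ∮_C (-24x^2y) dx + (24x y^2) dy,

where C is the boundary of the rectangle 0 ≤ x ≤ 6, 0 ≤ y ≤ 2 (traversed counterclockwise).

Green's theorem converts the closed line integral into a double integral over the enclosed region D:

    ∮_C P dx + Q dy = ∬_D (∂Q/∂x - ∂P/∂y) dA.

Here P = -24x^2y, Q = 24x y^2, so

    ∂Q/∂x = 24y^2,    ∂P/∂y = -24x^2,
    ∂Q/∂x - ∂P/∂y = 24x^2 + 24y^2.

D is the region 0 ≤ x ≤ 6, 0 ≤ y ≤ 2. Evaluating the double integral:

    ∬_D (24x^2 + 24y^2) dA = ∫_0^{6} ∫_0^{2} (24x^2 + 24y^2) dy dx.

Inner (y from 0 to 2): 48x^2 + 64.
Outer (x from 0 to 6): 3840.

Therefore ∮_C P dx + Q dy = 3840.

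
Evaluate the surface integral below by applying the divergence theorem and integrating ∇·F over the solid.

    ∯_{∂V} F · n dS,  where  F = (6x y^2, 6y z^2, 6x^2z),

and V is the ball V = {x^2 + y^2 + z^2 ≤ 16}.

By the divergence theorem,

    ∯_{∂V} F · n dS = ∭_V (∇ · F) dV.

Compute the divergence:
    ∇ · F = ∂F_x/∂x + ∂F_y/∂y + ∂F_z/∂z = 6y^2 + 6z^2 + 6x^2 = 6x^2 + 6y^2 + 6z^2.

In spherical coordinates, x = ρ sin(φ) cos(θ), y = ρ sin(φ) sin(θ), z = ρ cos(φ), dV = ρ^2 sin(φ) dρ dφ dθ, with 0 ≤ ρ ≤ 4, 0 ≤ φ ≤ π, 0 ≤ θ ≤ 2π.

The integrand, after substitution and multiplying by the volume element, becomes (6ρ^2) · ρ^2 sin(φ), so

    ∭_V (∇·F) dV = ∫_0^{2π} ∫_0^{π} ∫_0^{4} (6ρ^2) · ρ^2 sin(φ) dρ dφ dθ.

Inner (ρ from 0 to 4): 6144sin(φ)/5.
Middle (φ from 0 to π): 12288/5.
Outer (θ from 0 to 2π): 24576π/5.

Therefore ∯_{∂V} F · n dS = 24576π/5.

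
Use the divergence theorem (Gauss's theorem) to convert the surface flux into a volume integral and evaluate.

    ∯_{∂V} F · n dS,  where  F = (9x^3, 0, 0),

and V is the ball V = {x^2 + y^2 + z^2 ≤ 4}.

By the divergence theorem,

    ∯_{∂V} F · n dS = ∭_V (∇ · F) dV.

Compute the divergence:
    ∇ · F = ∂F_x/∂x + ∂F_y/∂y + ∂F_z/∂z = 27x^2 + 0 + 0 = 27x^2.

In spherical coordinates, x = ρ sin(φ) cos(θ), y = ρ sin(φ) sin(θ), z = ρ cos(φ), dV = ρ^2 sin(φ) dρ dφ dθ, with 0 ≤ ρ ≤ 2, 0 ≤ φ ≤ π, 0 ≤ θ ≤ 2π.

The integrand, after substitution and multiplying by the volume element, becomes (27ρ^2sin(φ)^2cos(θ)^2) · ρ^2 sin(φ), so

    ∭_V (∇·F) dV = ∫_0^{2π} ∫_0^{π} ∫_0^{2} (27ρ^2sin(φ)^2cos(θ)^2) · ρ^2 sin(φ) dρ dφ dθ.

Inner (ρ from 0 to 2): 864sin(φ)^3cos(θ)^2/5.
Middle (φ from 0 to π): 1152cos(θ)^2/5.
Outer (θ from 0 to 2π): 1152π/5.

Therefore ∯_{∂V} F · n dS = 1152π/5.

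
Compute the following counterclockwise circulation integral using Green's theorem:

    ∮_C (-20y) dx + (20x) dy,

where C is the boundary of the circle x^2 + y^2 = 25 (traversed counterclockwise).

Green's theorem converts the closed line integral into a double integral over the enclosed region D:

    ∮_C P dx + Q dy = ∬_D (∂Q/∂x - ∂P/∂y) dA.

Here P = -20y, Q = 20x, so

    ∂Q/∂x = 20,    ∂P/∂y = -20,
    ∂Q/∂x - ∂P/∂y = 40.

D is the region x^2 + y^2 ≤ 25. Evaluating the double integral:

In polar coordinates (x = r cos θ, y = r sin θ, dA = r dr dθ) the integrand becomes 40, so

    ∬_D (40) dA = ∫_0^{2π} ∫_0^{5} (40) · r dr dθ.

Inner (r from 0 to 5): 500.
Outer (θ from 0 to 2π): 1000π.

Therefore ∮_C P dx + Q dy = 1000π.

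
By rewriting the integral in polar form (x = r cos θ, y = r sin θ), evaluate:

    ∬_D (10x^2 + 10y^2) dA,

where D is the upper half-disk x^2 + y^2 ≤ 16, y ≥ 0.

The region D is 0 ≤ r ≤ 4, 0 ≤ θ ≤ π in polar coordinates, where x = r cos(θ), y = r sin(θ), and dA = r dr dθ.

Under the substitution, the integrand becomes 10r^2, so

    ∬_D (10x^2 + 10y^2) dA = ∫_{0}^{π} ∫_{0}^{4} (10r^2) · r dr dθ.

Inner integral (in r): ∫_{0}^{4} (10r^2) · r dr = 640.

Outer integral (in θ): ∫_{0}^{π} (640) dθ = 640π.

Therefore ∬_D (10x^2 + 10y^2) dA = 640π.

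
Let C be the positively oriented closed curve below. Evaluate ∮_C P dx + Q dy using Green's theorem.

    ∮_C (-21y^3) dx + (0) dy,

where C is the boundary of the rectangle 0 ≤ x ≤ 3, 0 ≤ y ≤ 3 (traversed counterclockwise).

Green's theorem converts the closed line integral into a double integral over the enclosed region D:

    ∮_C P dx + Q dy = ∬_D (∂Q/∂x - ∂P/∂y) dA.

Here P = -21y^3, Q = 0, so

    ∂Q/∂x = 0,    ∂P/∂y = -63y^2,
    ∂Q/∂x - ∂P/∂y = 63y^2.

D is the region 0 ≤ x ≤ 3, 0 ≤ y ≤ 3. Evaluating the double integral:

    ∬_D (63y^2) dA = ∫_0^{3} ∫_0^{3} (63y^2) dy dx.

Inner (y from 0 to 3): 567.
Outer (x from 0 to 3): 1701.

Therefore ∮_C P dx + Q dy = 1701.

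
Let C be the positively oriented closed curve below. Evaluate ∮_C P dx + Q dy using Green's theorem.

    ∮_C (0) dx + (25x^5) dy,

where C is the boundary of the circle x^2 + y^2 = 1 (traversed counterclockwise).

Green's theorem converts the closed line integral into a double integral over the enclosed region D:

    ∮_C P dx + Q dy = ∬_D (∂Q/∂x - ∂P/∂y) dA.

Here P = 0, Q = 25x^5, so

    ∂Q/∂x = 125x^4,    ∂P/∂y = 0,
    ∂Q/∂x - ∂P/∂y = 125x^4.

D is the region x^2 + y^2 ≤ 1. Evaluating the double integral:

In polar coordinates (x = r cos θ, y = r sin θ, dA = r dr dθ) the integrand becomes 125r^4cos(θ)^4, so

    ∬_D (125x^4) dA = ∫_0^{2π} ∫_0^{1} (125r^4cos(θ)^4) · r dr dθ.

Inner (r from 0 to 1): 125cos(θ)^4/6.
Outer (θ from 0 to 2π): 125π/8.

Therefore ∮_C P dx + Q dy = 125π/8.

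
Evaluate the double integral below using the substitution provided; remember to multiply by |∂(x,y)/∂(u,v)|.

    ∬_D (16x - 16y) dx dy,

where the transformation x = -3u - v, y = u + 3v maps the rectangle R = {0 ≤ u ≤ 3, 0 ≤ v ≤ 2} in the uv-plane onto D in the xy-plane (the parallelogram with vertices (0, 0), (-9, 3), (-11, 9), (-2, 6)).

Compute the Jacobian determinant of (x, y) with respect to (u, v):

    ∂(x,y)/∂(u,v) = | -3  -1 | = (-3)(3) - (-1)(1) = -8.
                   | 1  3 |

Its absolute value is |J| = 8 (the area scaling factor).

Substituting x = -3u - v, y = u + 3v into the integrand,

    16x - 16y → -64u - 64v,

so the integral becomes

    ∬_R (-64u - 64v) · |J| du dv = ∫_0^3 ∫_0^2 (-512u - 512v) dv du.

Inner (v): -1024u - 1024.
Outer (u): -7680.

Therefore ∬_D (16x - 16y) dx dy = -7680.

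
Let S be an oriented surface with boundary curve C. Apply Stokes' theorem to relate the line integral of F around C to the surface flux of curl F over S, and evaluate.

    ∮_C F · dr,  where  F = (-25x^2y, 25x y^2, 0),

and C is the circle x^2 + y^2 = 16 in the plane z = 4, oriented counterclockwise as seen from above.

Let S be the flat disk x^2 + y^2 ≤ 16 in the plane z = 4, with upward unit normal n̂ = ẑ. By Stokes' theorem,

    ∮_C F · dr = ∬_S (∇ × F) · n̂ dS = ∬_D (curl F)_z dA,

where D is the disk x^2 + y^2 ≤ 16.

Compute the curl of F = (-25x^2y, 25x y^2, 0):
    (∇ × F)_x = ∂F_z/∂y - ∂F_y/∂z = 0,
    (∇ × F)_y = ∂F_x/∂z - ∂F_z/∂x = 0,
    (∇ × F)_z = ∂F_y/∂x - ∂F_x/∂y = 25x^2 + 25y^2.

On z = 4, (curl F)_z = 25x^2 + 25y^2.

Convert to polar (x = r cos θ, y = r sin θ, dA = r dr dθ); the integrand becomes 25r^2, so

    ∬_D (curl F)_z dA = ∫_0^{2π} ∫_0^{4} (25r^2) · r dr dθ.

Inner (r from 0 to 4): 1600.
Outer (θ from 0 to 2π): 3200π.

Therefore ∮_C F · dr = 3200π.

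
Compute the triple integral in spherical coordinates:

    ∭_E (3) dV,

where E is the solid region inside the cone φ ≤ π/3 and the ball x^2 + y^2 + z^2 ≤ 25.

In spherical coordinates, x = ρ sin(φ) cos(θ), y = ρ sin(φ) sin(θ), z = ρ cos(φ), and dV = ρ^2 sin(φ) dρ dφ dθ.

The integrand becomes 3, so

    ∭_E (3) dV = ∫_{0}^{2π} ∫_{0}^{π/3} ∫_{0}^{5} (3) · ρ^2 sin(φ) dρ dφ dθ.

Inner (ρ): 125sin(φ).
Middle (φ): 125/2.
Outer (θ): 125π.

Therefore the triple integral equals 125π.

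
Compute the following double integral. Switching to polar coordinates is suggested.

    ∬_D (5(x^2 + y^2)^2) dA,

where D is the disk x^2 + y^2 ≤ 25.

The region D is 0 ≤ r ≤ 5, 0 ≤ θ ≤ 2π in polar coordinates, where x = r cos(θ), y = r sin(θ), and dA = r dr dθ.

Under the substitution, the integrand becomes 5r^4, so

    ∬_D (5(x^2 + y^2)^2) dA = ∫_{0}^{2π} ∫_{0}^{5} (5r^4) · r dr dθ.

Inner integral (in r): ∫_{0}^{5} (5r^4) · r dr = 78125/6.

Outer integral (in θ): ∫_{0}^{2π} (78125/6) dθ = 78125π/3.

Therefore ∬_D (5(x^2 + y^2)^2) dA = 78125π/3.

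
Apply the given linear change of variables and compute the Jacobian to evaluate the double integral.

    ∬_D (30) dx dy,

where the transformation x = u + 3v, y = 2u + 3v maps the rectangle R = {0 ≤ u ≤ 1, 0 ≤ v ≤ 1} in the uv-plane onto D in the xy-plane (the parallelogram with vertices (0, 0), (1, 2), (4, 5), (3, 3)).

Compute the Jacobian determinant of (x, y) with respect to (u, v):

    ∂(x,y)/∂(u,v) = | 1  3 | = (1)(3) - (3)(2) = -3.
                   | 2  3 |

Its absolute value is |J| = 3 (the area scaling factor).

Substituting x = u + 3v, y = 2u + 3v into the integrand,

    30 → 30,

so the integral becomes

    ∬_R (30) · |J| du dv = ∫_0^1 ∫_0^1 (90) dv du.

Inner (v): 90.
Outer (u): 90.

Therefore ∬_D (30) dx dy = 90.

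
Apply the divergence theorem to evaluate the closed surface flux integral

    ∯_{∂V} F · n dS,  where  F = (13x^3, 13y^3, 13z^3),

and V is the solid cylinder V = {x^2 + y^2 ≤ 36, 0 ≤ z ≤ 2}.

By the divergence theorem,

    ∯_{∂V} F · n dS = ∭_V (∇ · F) dV.

Compute the divergence:
    ∇ · F = ∂F_x/∂x + ∂F_y/∂y + ∂F_z/∂z = 39x^2 + 39y^2 + 39z^2.

In cylindrical coordinates, x = r cos(θ), y = r sin(θ), z = z, dV = r dr dθ dz, with 0 ≤ r ≤ 6, 0 ≤ θ ≤ 2π, 0 ≤ z ≤ 2.

The integrand, after substitution and multiplying by the volume element, becomes (39r^2 + 39z^2) · r, so

    ∭_V (∇·F) dV = ∫_0^{2π} ∫_0^{6} ∫_0^{2} (39r^2 + 39z^2) · r dz dr dθ.

Inner (z from 0 to 2): 78r^3 + 104r.
Middle (r from 0 to 6): 27144.
Outer (θ from 0 to 2π): 54288π.

Therefore ∯_{∂V} F · n dS = 54288π.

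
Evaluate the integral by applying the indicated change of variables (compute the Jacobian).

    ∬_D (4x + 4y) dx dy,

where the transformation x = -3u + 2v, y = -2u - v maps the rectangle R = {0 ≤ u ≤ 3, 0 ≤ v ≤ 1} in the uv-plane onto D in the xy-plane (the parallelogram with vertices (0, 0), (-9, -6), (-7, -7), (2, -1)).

Compute the Jacobian determinant of (x, y) with respect to (u, v):

    ∂(x,y)/∂(u,v) = | -3  2 | = (-3)(-1) - (2)(-2) = 7.
                   | -2  -1 |

Its absolute value is |J| = 7 (the area scaling factor).

Substituting x = -3u + 2v, y = -2u - v into the integrand,

    4x + 4y → -20u + 4v,

so the integral becomes

    ∬_R (-20u + 4v) · |J| du dv = ∫_0^3 ∫_0^1 (-140u + 28v) dv du.

Inner (v): 14 - 140u.
Outer (u): -588.

Therefore ∬_D (4x + 4y) dx dy = -588.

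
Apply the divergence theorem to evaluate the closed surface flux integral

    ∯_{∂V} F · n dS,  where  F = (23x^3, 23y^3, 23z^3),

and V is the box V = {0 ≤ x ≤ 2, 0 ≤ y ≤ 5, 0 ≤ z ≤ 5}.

By the divergence theorem,

    ∯_{∂V} F · n dS = ∭_V (∇ · F) dV.

Compute the divergence:
    ∇ · F = ∂F_x/∂x + ∂F_y/∂y + ∂F_z/∂z = 69x^2 + 69y^2 + 69z^2.

V is a rectangular box, so dV = dx dy dz with 0 ≤ x ≤ 2, 0 ≤ y ≤ 5, 0 ≤ z ≤ 5.

Integrate (69x^2 + 69y^2 + 69z^2) over V as an iterated integral:

    ∭_V (∇·F) dV = ∫_0^{2} ∫_0^{5} ∫_0^{5} (69x^2 + 69y^2 + 69z^2) dz dy dx.

Inner (z from 0 to 5): 345x^2 + 345y^2 + 2875.
Middle (y from 0 to 5): 1725x^2 + 28750.
Outer (x from 0 to 2): 62100.

Therefore ∯_{∂V} F · n dS = 62100.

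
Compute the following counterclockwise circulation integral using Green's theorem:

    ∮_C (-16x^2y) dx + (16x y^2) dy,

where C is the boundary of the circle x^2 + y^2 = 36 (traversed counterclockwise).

Green's theorem converts the closed line integral into a double integral over the enclosed region D:

    ∮_C P dx + Q dy = ∬_D (∂Q/∂x - ∂P/∂y) dA.

Here P = -16x^2y, Q = 16x y^2, so

    ∂Q/∂x = 16y^2,    ∂P/∂y = -16x^2,
    ∂Q/∂x - ∂P/∂y = 16x^2 + 16y^2.

D is the region x^2 + y^2 ≤ 36. Evaluating the double integral:

In polar coordinates (x = r cos θ, y = r sin θ, dA = r dr dθ) the integrand becomes 16r^2, so

    ∬_D (16x^2 + 16y^2) dA = ∫_0^{2π} ∫_0^{6} (16r^2) · r dr dθ.

Inner (r from 0 to 6): 5184.
Outer (θ from 0 to 2π): 10368π.

Therefore ∮_C P dx + Q dy = 10368π.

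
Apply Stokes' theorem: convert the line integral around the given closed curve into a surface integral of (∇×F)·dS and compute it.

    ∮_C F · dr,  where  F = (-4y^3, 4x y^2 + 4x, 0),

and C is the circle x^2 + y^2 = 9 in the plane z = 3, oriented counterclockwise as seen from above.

Let S be the flat disk x^2 + y^2 ≤ 9 in the plane z = 3, with upward unit normal n̂ = ẑ. By Stokes' theorem,

    ∮_C F · dr = ∬_S (∇ × F) · n̂ dS = ∬_D (curl F)_z dA,

where D is the disk x^2 + y^2 ≤ 9.

Compute the curl of F = (-4y^3, 4x y^2 + 4x, 0):
    (∇ × F)_x = ∂F_z/∂y - ∂F_y/∂z = 0,
    (∇ × F)_y = ∂F_x/∂z - ∂F_z/∂x = 0,
    (∇ × F)_z = ∂F_y/∂x - ∂F_x/∂y = 16y^2 + 4.

On z = 3, (curl F)_z = 16y^2 + 4.

Convert to polar (x = r cos θ, y = r sin θ, dA = r dr dθ); the integrand becomes 16r^2sin(θ)^2 + 4, so

    ∬_D (curl F)_z dA = ∫_0^{2π} ∫_0^{3} (16r^2sin(θ)^2 + 4) · r dr dθ.

Inner (r from 0 to 3): 324sin(θ)^2 + 18.
Outer (θ from 0 to 2π): 360π.

Therefore ∮_C F · dr = 360π.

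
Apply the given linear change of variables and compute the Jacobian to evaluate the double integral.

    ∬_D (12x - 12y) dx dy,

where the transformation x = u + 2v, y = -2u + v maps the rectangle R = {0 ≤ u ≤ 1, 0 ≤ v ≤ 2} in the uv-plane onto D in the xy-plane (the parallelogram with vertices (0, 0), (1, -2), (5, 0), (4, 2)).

Compute the Jacobian determinant of (x, y) with respect to (u, v):

    ∂(x,y)/∂(u,v) = | 1  2 | = (1)(1) - (2)(-2) = 5.
                   | -2  1 |

Its absolute value is |J| = 5 (the area scaling factor).

Substituting x = u + 2v, y = -2u + v into the integrand,

    12x - 12y → 36u + 12v,

so the integral becomes

    ∬_R (36u + 12v) · |J| du dv = ∫_0^1 ∫_0^2 (180u + 60v) dv du.

Inner (v): 360u + 120.
Outer (u): 300.

Therefore ∬_D (12x - 12y) dx dy = 300.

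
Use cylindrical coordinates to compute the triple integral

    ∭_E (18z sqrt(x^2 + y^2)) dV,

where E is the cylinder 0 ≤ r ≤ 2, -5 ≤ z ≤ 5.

In cylindrical coordinates, x = r cos(θ), y = r sin(θ), z = z, and dV = r dr dθ dz.

The integrand becomes 18r z, so

    ∭_E (18z sqrt(x^2 + y^2)) dV = ∫_{0}^{2π} ∫_{0}^{2} ∫_{-5}^{5} (18r z) · r dz dr dθ.

Inner (z): 0.
Middle (r from 0 to 2): 0.
Outer (θ): 0.

Therefore the triple integral equals 0.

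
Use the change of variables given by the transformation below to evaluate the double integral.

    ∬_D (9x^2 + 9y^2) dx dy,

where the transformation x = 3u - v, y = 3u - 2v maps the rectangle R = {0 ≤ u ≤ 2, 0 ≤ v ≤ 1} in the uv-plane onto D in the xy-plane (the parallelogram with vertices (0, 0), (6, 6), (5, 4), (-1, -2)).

Compute the Jacobian determinant of (x, y) with respect to (u, v):

    ∂(x,y)/∂(u,v) = | 3  -1 | = (3)(-2) - (-1)(3) = -3.
                   | 3  -2 |

Its absolute value is |J| = 3 (the area scaling factor).

Substituting x = 3u - v, y = 3u - 2v into the integrand,

    9x^2 + 9y^2 → 162u^2 - 162u v + 45v^2,

so the integral becomes

    ∬_R (162u^2 - 162u v + 45v^2) · |J| du dv = ∫_0^2 ∫_0^1 (486u^2 - 486u v + 135v^2) dv du.

Inner (v): 486u^2 - 243u + 45.
Outer (u): 900.

Therefore ∬_D (9x^2 + 9y^2) dx dy = 900.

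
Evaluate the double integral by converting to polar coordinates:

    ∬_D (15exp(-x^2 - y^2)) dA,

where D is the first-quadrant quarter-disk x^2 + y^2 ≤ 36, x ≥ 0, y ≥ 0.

The region D is 0 ≤ r ≤ 6, 0 ≤ θ ≤ π/2 in polar coordinates, where x = r cos(θ), y = r sin(θ), and dA = r dr dθ.

Under the substitution, the integrand becomes 15exp(-r^2), so

    ∬_D (15exp(-x^2 - y^2)) dA = ∫_{0}^{π/2} ∫_{0}^{6} (15exp(-r^2)) · r dr dθ.

Inner integral (in r): ∫_{0}^{6} (15exp(-r^2)) · r dr = 15/2 - 15exp(-36)/2.

Outer integral (in θ): ∫_{0}^{π/2} (15/2 - 15exp(-36)/2) dθ = -15π (1 - exp(36))exp(-36)/4.

Therefore ∬_D (15exp(-x^2 - y^2)) dA = -15π (1 - exp(36))exp(-36)/4.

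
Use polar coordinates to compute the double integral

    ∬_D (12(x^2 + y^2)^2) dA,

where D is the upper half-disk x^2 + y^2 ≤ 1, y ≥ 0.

The region D is 0 ≤ r ≤ 1, 0 ≤ θ ≤ π in polar coordinates, where x = r cos(θ), y = r sin(θ), and dA = r dr dθ.

Under the substitution, the integrand becomes 12r^4, so

    ∬_D (12(x^2 + y^2)^2) dA = ∫_{0}^{π} ∫_{0}^{1} (12r^4) · r dr dθ.

Inner integral (in r): ∫_{0}^{1} (12r^4) · r dr = 2.

Outer integral (in θ): ∫_{0}^{π} (2) dθ = 2π.

Therefore ∬_D (12(x^2 + y^2)^2) dA = 2π.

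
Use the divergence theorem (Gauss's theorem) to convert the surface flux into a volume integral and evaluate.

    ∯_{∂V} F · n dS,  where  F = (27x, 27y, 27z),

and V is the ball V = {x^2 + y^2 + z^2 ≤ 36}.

By the divergence theorem,

    ∯_{∂V} F · n dS = ∭_V (∇ · F) dV.

Compute the divergence:
    ∇ · F = ∂F_x/∂x + ∂F_y/∂y + ∂F_z/∂z = 27 + 27 + 27 = 81.

In spherical coordinates, x = ρ sin(φ) cos(θ), y = ρ sin(φ) sin(θ), z = ρ cos(φ), dV = ρ^2 sin(φ) dρ dφ dθ, with 0 ≤ ρ ≤ 6, 0 ≤ φ ≤ π, 0 ≤ θ ≤ 2π.

The integrand, after substitution and multiplying by the volume element, becomes (81) · ρ^2 sin(φ), so

    ∭_V (∇·F) dV = ∫_0^{2π} ∫_0^{π} ∫_0^{6} (81) · ρ^2 sin(φ) dρ dφ dθ.

Inner (ρ from 0 to 6): 5832sin(φ).
Middle (φ from 0 to π): 11664.
Outer (θ from 0 to 2π): 23328π.

Therefore ∯_{∂V} F · n dS = 23328π.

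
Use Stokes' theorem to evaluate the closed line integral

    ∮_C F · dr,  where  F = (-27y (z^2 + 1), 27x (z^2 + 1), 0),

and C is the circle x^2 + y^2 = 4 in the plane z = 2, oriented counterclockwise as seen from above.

Let S be the flat disk x^2 + y^2 ≤ 4 in the plane z = 2, with upward unit normal n̂ = ẑ. By Stokes' theorem,

    ∮_C F · dr = ∬_S (∇ × F) · n̂ dS = ∬_D (curl F)_z dA,

where D is the disk x^2 + y^2 ≤ 4.

Compute the curl of F = (-27y (z^2 + 1), 27x (z^2 + 1), 0):
    (∇ × F)_x = ∂F_z/∂y - ∂F_y/∂z = -54x z,
    (∇ × F)_y = ∂F_x/∂z - ∂F_z/∂x = -54y z,
    (∇ × F)_z = ∂F_y/∂x - ∂F_x/∂y = 54z^2 + 54.

On z = 2, (curl F)_z = 270.

Convert to polar (x = r cos θ, y = r sin θ, dA = r dr dθ); the integrand becomes 270, so

    ∬_D (curl F)_z dA = ∫_0^{2π} ∫_0^{2} (270) · r dr dθ.

Inner (r from 0 to 2): 540.
Outer (θ from 0 to 2π): 1080π.

Therefore ∮_C F · dr = 1080π.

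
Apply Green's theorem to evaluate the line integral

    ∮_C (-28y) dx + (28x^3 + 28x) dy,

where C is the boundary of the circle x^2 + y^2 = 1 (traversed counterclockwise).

Green's theorem converts the closed line integral into a double integral over the enclosed region D:

    ∮_C P dx + Q dy = ∬_D (∂Q/∂x - ∂P/∂y) dA.

Here P = -28y, Q = 28x^3 + 28x, so

    ∂Q/∂x = 84x^2 + 28,    ∂P/∂y = -28,
    ∂Q/∂x - ∂P/∂y = 84x^2 + 56.

D is the region x^2 + y^2 ≤ 1. Evaluating the double integral:

In polar coordinates (x = r cos θ, y = r sin θ, dA = r dr dθ) the integrand becomes 84r^2cos(θ)^2 + 56, so

    ∬_D (84x^2 + 56) dA = ∫_0^{2π} ∫_0^{1} (84r^2cos(θ)^2 + 56) · r dr dθ.

Inner (r from 0 to 1): 21cos(θ)^2 + 28.
Outer (θ from 0 to 2π): 77π.

Therefore ∮_C P dx + Q dy = 77π.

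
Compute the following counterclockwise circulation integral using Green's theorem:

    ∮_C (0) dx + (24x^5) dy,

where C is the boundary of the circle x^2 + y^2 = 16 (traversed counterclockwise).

Green's theorem converts the closed line integral into a double integral over the enclosed region D:

    ∮_C P dx + Q dy = ∬_D (∂Q/∂x - ∂P/∂y) dA.

Here P = 0, Q = 24x^5, so

    ∂Q/∂x = 120x^4,    ∂P/∂y = 0,
    ∂Q/∂x - ∂P/∂y = 120x^4.

D is the region x^2 + y^2 ≤ 16. Evaluating the double integral:

In polar coordinates (x = r cos θ, y = r sin θ, dA = r dr dθ) the integrand becomes 120r^4cos(θ)^4, so

    ∬_D (120x^4) dA = ∫_0^{2π} ∫_0^{4} (120r^4cos(θ)^4) · r dr dθ.

Inner (r from 0 to 4): 81920cos(θ)^4.
Outer (θ from 0 to 2π): 61440π.

Therefore ∮_C P dx + Q dy = 61440π.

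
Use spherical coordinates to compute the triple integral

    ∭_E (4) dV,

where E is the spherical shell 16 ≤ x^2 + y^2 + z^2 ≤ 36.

In spherical coordinates, x = ρ sin(φ) cos(θ), y = ρ sin(φ) sin(θ), z = ρ cos(φ), and dV = ρ^2 sin(φ) dρ dφ dθ.

The integrand becomes 4, so

    ∭_E (4) dV = ∫_{0}^{2π} ∫_{0}^{π} ∫_{4}^{6} (4) · ρ^2 sin(φ) dρ dφ dθ.

Inner (ρ): 608sin(φ)/3.
Middle (φ): 1216/3.
Outer (θ): 2432π/3.

Therefore the triple integral equals 2432π/3.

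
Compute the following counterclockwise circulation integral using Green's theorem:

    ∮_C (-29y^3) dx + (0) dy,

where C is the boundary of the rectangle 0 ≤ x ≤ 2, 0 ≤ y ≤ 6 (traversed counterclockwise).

Green's theorem converts the closed line integral into a double integral over the enclosed region D:

    ∮_C P dx + Q dy = ∬_D (∂Q/∂x - ∂P/∂y) dA.

Here P = -29y^3, Q = 0, so

    ∂Q/∂x = 0,    ∂P/∂y = -87y^2,
    ∂Q/∂x - ∂P/∂y = 87y^2.

D is the region 0 ≤ x ≤ 2, 0 ≤ y ≤ 6. Evaluating the double integral:

    ∬_D (87y^2) dA = ∫_0^{2} ∫_0^{6} (87y^2) dy dx.

Inner (y from 0 to 6): 6264.
Outer (x from 0 to 2): 12528.

Therefore ∮_C P dx + Q dy = 12528.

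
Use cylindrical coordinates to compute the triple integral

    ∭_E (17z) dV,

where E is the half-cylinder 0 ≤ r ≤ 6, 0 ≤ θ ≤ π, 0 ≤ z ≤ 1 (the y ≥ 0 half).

In cylindrical coordinates, x = r cos(θ), y = r sin(θ), z = z, and dV = r dr dθ dz.

The integrand becomes 17z, so

    ∭_E (17z) dV = ∫_{0}^{π} ∫_{0}^{6} ∫_{0}^{1} (17z) · r dz dr dθ.

Inner (z): 17r/2.
Middle (r from 0 to 6): 153.
Outer (θ): 153π.

Therefore the triple integral equals 153π.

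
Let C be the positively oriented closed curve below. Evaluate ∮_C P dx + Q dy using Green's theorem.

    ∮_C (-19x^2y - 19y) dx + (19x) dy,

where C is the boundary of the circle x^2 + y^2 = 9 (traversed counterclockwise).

Green's theorem converts the closed line integral into a double integral over the enclosed region D:

    ∮_C P dx + Q dy = ∬_D (∂Q/∂x - ∂P/∂y) dA.

Here P = -19x^2y - 19y, Q = 19x, so

    ∂Q/∂x = 19,    ∂P/∂y = -19x^2 - 19,
    ∂Q/∂x - ∂P/∂y = 19x^2 + 38.

D is the region x^2 + y^2 ≤ 9. Evaluating the double integral:

In polar coordinates (x = r cos θ, y = r sin θ, dA = r dr dθ) the integrand becomes 19r^2cos(θ)^2 + 38, so

    ∬_D (19x^2 + 38) dA = ∫_0^{2π} ∫_0^{3} (19r^2cos(θ)^2 + 38) · r dr dθ.

Inner (r from 0 to 3): 1539cos(θ)^2/4 + 171.
Outer (θ from 0 to 2π): 2907π/4.

Therefore ∮_C P dx + Q dy = 2907π/4.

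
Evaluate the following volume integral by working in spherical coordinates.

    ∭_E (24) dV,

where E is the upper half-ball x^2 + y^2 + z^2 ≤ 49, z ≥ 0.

In spherical coordinates, x = ρ sin(φ) cos(θ), y = ρ sin(φ) sin(θ), z = ρ cos(φ), and dV = ρ^2 sin(φ) dρ dφ dθ.

The integrand becomes 24, so

    ∭_E (24) dV = ∫_{0}^{2π} ∫_{0}^{π/2} ∫_{0}^{7} (24) · ρ^2 sin(φ) dρ dφ dθ.

Inner (ρ): 2744sin(φ).
Middle (φ): 2744.
Outer (θ): 5488π.

Therefore the triple integral equals 5488π.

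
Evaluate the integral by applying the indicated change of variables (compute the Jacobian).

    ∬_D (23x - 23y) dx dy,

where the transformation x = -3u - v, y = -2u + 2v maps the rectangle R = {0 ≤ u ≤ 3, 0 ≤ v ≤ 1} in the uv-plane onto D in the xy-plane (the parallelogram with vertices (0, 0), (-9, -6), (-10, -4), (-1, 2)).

Compute the Jacobian determinant of (x, y) with respect to (u, v):

    ∂(x,y)/∂(u,v) = | -3  -1 | = (-3)(2) - (-1)(-2) = -8.
                   | -2  2 |

Its absolute value is |J| = 8 (the area scaling factor).

Substituting x = -3u - v, y = -2u + 2v into the integrand,

    23x - 23y → -23u - 69v,

so the integral becomes

    ∬_R (-23u - 69v) · |J| du dv = ∫_0^3 ∫_0^1 (-184u - 552v) dv du.

Inner (v): -184u - 276.
Outer (u): -1656.

Therefore ∬_D (23x - 23y) dx dy = -1656.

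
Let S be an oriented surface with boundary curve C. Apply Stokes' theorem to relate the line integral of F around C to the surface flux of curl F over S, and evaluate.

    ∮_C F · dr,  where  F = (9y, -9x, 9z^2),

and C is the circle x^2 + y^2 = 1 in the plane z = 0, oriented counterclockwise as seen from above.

Let S be the flat disk x^2 + y^2 ≤ 1 in the plane z = 0, with upward unit normal n̂ = ẑ. By Stokes' theorem,

    ∮_C F · dr = ∬_S (∇ × F) · n̂ dS = ∬_D (curl F)_z dA,

where D is the disk x^2 + y^2 ≤ 1.

Compute the curl of F = (9y, -9x, 9z^2):
    (∇ × F)_x = ∂F_z/∂y - ∂F_y/∂z = 0,
    (∇ × F)_y = ∂F_x/∂z - ∂F_z/∂x = 0,
    (∇ × F)_z = ∂F_y/∂x - ∂F_x/∂y = -18.

On z = 0, (curl F)_z = -18.

Convert to polar (x = r cos θ, y = r sin θ, dA = r dr dθ); the integrand becomes -18, so

    ∬_D (curl F)_z dA = ∫_0^{2π} ∫_0^{1} (-18) · r dr dθ.

Inner (r from 0 to 1): -9.
Outer (θ from 0 to 2π): -18π.

Therefore ∮_C F · dr = -18π.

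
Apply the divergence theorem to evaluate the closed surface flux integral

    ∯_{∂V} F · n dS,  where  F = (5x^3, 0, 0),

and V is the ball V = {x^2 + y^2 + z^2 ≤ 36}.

By the divergence theorem,

    ∯_{∂V} F · n dS = ∭_V (∇ · F) dV.

Compute the divergence:
    ∇ · F = ∂F_x/∂x + ∂F_y/∂y + ∂F_z/∂z = 15x^2 + 0 + 0 = 15x^2.

In spherical coordinates, x = ρ sin(φ) cos(θ), y = ρ sin(φ) sin(θ), z = ρ cos(φ), dV = ρ^2 sin(φ) dρ dφ dθ, with 0 ≤ ρ ≤ 6, 0 ≤ φ ≤ π, 0 ≤ θ ≤ 2π.

The integrand, after substitution and multiplying by the volume element, becomes (15ρ^2sin(φ)^2cos(θ)^2) · ρ^2 sin(φ), so

    ∭_V (∇·F) dV = ∫_0^{2π} ∫_0^{π} ∫_0^{6} (15ρ^2sin(φ)^2cos(θ)^2) · ρ^2 sin(φ) dρ dφ dθ.

Inner (ρ from 0 to 6): 23328sin(φ)^3cos(θ)^2.
Middle (φ from 0 to π): 31104cos(θ)^2.
Outer (θ from 0 to 2π): 31104π.

Therefore ∯_{∂V} F · n dS = 31104π.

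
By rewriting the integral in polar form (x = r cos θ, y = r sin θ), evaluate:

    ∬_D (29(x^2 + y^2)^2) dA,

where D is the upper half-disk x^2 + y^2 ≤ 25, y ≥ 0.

The region D is 0 ≤ r ≤ 5, 0 ≤ θ ≤ π in polar coordinates, where x = r cos(θ), y = r sin(θ), and dA = r dr dθ.

Under the substitution, the integrand becomes 29r^4, so

    ∬_D (29(x^2 + y^2)^2) dA = ∫_{0}^{π} ∫_{0}^{5} (29r^4) · r dr dθ.

Inner integral (in r): ∫_{0}^{5} (29r^4) · r dr = 453125/6.

Outer integral (in θ): ∫_{0}^{π} (453125/6) dθ = 453125π/6.

Therefore ∬_D (29(x^2 + y^2)^2) dA = 453125π/6.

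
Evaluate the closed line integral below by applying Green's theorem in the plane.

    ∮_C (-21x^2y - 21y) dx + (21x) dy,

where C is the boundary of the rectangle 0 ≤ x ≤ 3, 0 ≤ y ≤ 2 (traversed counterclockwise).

Green's theorem converts the closed line integral into a double integral over the enclosed region D:

    ∮_C P dx + Q dy = ∬_D (∂Q/∂x - ∂P/∂y) dA.

Here P = -21x^2y - 21y, Q = 21x, so

    ∂Q/∂x = 21,    ∂P/∂y = -21x^2 - 21,
    ∂Q/∂x - ∂P/∂y = 21x^2 + 42.

D is the region 0 ≤ x ≤ 3, 0 ≤ y ≤ 2. Evaluating the double integral:

    ∬_D (21x^2 + 42) dA = ∫_0^{3} ∫_0^{2} (21x^2 + 42) dy dx.

Inner (y from 0 to 2): 42x^2 + 84.
Outer (x from 0 to 3): 630.

Therefore ∮_C P dx + Q dy = 630.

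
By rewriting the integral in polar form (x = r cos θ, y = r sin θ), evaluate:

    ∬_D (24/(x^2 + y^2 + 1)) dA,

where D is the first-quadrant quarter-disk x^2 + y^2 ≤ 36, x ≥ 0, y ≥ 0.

The region D is 0 ≤ r ≤ 6, 0 ≤ θ ≤ π/2 in polar coordinates, where x = r cos(θ), y = r sin(θ), and dA = r dr dθ.

Under the substitution, the integrand becomes 24/(r^2 + 1), so

    ∬_D (24/(x^2 + y^2 + 1)) dA = ∫_{0}^{π/2} ∫_{0}^{6} (24/(r^2 + 1)) · r dr dθ.

Inner integral (in r): ∫_{0}^{6} (24/(r^2 + 1)) · r dr = log(6582952005840035281).

Outer integral (in θ): ∫_{0}^{π/2} (log(6582952005840035281)) dθ = 6π log(37).

Therefore ∬_D (24/(x^2 + y^2 + 1)) dA = 6π log(37).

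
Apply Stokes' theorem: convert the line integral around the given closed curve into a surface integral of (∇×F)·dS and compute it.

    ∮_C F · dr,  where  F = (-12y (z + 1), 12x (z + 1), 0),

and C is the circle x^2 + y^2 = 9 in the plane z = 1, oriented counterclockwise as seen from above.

Let S be the flat disk x^2 + y^2 ≤ 9 in the plane z = 1, with upward unit normal n̂ = ẑ. By Stokes' theorem,

    ∮_C F · dr = ∬_S (∇ × F) · n̂ dS = ∬_D (curl F)_z dA,

where D is the disk x^2 + y^2 ≤ 9.

Compute the curl of F = (-12y (z + 1), 12x (z + 1), 0):
    (∇ × F)_x = ∂F_z/∂y - ∂F_y/∂z = -12x,
    (∇ × F)_y = ∂F_x/∂z - ∂F_z/∂x = -12y,
    (∇ × F)_z = ∂F_y/∂x - ∂F_x/∂y = 24z + 24.

On z = 1, (curl F)_z = 48.

Convert to polar (x = r cos θ, y = r sin θ, dA = r dr dθ); the integrand becomes 48, so

    ∬_D (curl F)_z dA = ∫_0^{2π} ∫_0^{3} (48) · r dr dθ.

Inner (r from 0 to 3): 216.
Outer (θ from 0 to 2π): 432π.

Therefore ∮_C F · dr = 432π.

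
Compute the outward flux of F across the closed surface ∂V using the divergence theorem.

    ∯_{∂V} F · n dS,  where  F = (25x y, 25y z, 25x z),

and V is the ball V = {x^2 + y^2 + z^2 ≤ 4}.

By the divergence theorem,

    ∯_{∂V} F · n dS = ∭_V (∇ · F) dV.

Compute the divergence:
    ∇ · F = ∂F_x/∂x + ∂F_y/∂y + ∂F_z/∂z = 25y + 25z + 25x = 25x + 25y + 25z.

In spherical coordinates, x = ρ sin(φ) cos(θ), y = ρ sin(φ) sin(θ), z = ρ cos(φ), dV = ρ^2 sin(φ) dρ dφ dθ, with 0 ≤ ρ ≤ 2, 0 ≤ φ ≤ π, 0 ≤ θ ≤ 2π.

The integrand, after substitution and multiplying by the volume element, becomes (25ρ (sqrt(2)sin(φ)sin(θ + π/4) + cos(φ))) · ρ^2 sin(φ), so

    ∭_V (∇·F) dV = ∫_0^{2π} ∫_0^{π} ∫_0^{2} (25ρ (sqrt(2)sin(φ)sin(θ + π/4) + cos(φ))) · ρ^2 sin(φ) dρ dφ dθ.

Inner (ρ from 0 to 2): 100(sqrt(2)sin(φ)sin(θ + π/4) + cos(φ))sin(φ).
Middle (φ from 0 to π): 50sqrt(2)π sin(θ + π/4).
Outer (θ from 0 to 2π): 0.

Therefore ∯_{∂V} F · n dS = 0.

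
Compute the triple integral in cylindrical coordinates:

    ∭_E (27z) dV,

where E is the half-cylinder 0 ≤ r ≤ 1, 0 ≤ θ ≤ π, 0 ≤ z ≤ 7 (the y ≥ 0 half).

In cylindrical coordinates, x = r cos(θ), y = r sin(θ), z = z, and dV = r dr dθ dz.

The integrand becomes 27z, so

    ∭_E (27z) dV = ∫_{0}^{π} ∫_{0}^{1} ∫_{0}^{7} (27z) · r dz dr dθ.

Inner (z): 1323r/2.
Middle (r from 0 to 1): 1323/4.
Outer (θ): 1323π/4.

Therefore the triple integral equals 1323π/4.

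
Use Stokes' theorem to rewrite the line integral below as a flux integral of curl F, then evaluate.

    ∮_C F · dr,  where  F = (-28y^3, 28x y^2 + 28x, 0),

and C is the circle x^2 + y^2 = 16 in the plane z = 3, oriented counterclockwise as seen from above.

Let S be the flat disk x^2 + y^2 ≤ 16 in the plane z = 3, with upward unit normal n̂ = ẑ. By Stokes' theorem,

    ∮_C F · dr = ∬_S (∇ × F) · n̂ dS = ∬_D (curl F)_z dA,

where D is the disk x^2 + y^2 ≤ 16.

Compute the curl of F = (-28y^3, 28x y^2 + 28x, 0):
    (∇ × F)_x = ∂F_z/∂y - ∂F_y/∂z = 0,
    (∇ × F)_y = ∂F_x/∂z - ∂F_z/∂x = 0,
    (∇ × F)_z = ∂F_y/∂x - ∂F_x/∂y = 112y^2 + 28.

On z = 3, (curl F)_z = 112y^2 + 28.

Convert to polar (x = r cos θ, y = r sin θ, dA = r dr dθ); the integrand becomes 112r^2sin(θ)^2 + 28, so

    ∬_D (curl F)_z dA = ∫_0^{2π} ∫_0^{4} (112r^2sin(θ)^2 + 28) · r dr dθ.

Inner (r from 0 to 4): 7168sin(θ)^2 + 224.
Outer (θ from 0 to 2π): 7616π.

Therefore ∮_C F · dr = 7616π.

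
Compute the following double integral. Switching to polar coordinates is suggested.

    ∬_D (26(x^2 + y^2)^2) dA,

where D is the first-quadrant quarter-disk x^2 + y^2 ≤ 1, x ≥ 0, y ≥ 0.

The region D is 0 ≤ r ≤ 1, 0 ≤ θ ≤ π/2 in polar coordinates, where x = r cos(θ), y = r sin(θ), and dA = r dr dθ.

Under the substitution, the integrand becomes 26r^4, so

    ∬_D (26(x^2 + y^2)^2) dA = ∫_{0}^{π/2} ∫_{0}^{1} (26r^4) · r dr dθ.

Inner integral (in r): ∫_{0}^{1} (26r^4) · r dr = 13/3.

Outer integral (in θ): ∫_{0}^{π/2} (13/3) dθ = 13π/6.

Therefore ∬_D (26(x^2 + y^2)^2) dA = 13π/6.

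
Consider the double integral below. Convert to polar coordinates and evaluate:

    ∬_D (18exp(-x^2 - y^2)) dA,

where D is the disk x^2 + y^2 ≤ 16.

The region D is 0 ≤ r ≤ 4, 0 ≤ θ ≤ 2π in polar coordinates, where x = r cos(θ), y = r sin(θ), and dA = r dr dθ.

Under the substitution, the integrand becomes 18exp(-r^2), so

    ∬_D (18exp(-x^2 - y^2)) dA = ∫_{0}^{2π} ∫_{0}^{4} (18exp(-r^2)) · r dr dθ.

Inner integral (in r): ∫_{0}^{4} (18exp(-r^2)) · r dr = 9 - 9exp(-16).

Outer integral (in θ): ∫_{0}^{2π} (9 - 9exp(-16)) dθ = -18π exp(-16) + 18π.

Therefore ∬_D (18exp(-x^2 - y^2)) dA = -18π exp(-16) + 18π.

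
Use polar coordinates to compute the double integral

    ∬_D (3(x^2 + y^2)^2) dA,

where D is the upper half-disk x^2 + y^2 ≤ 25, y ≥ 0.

The region D is 0 ≤ r ≤ 5, 0 ≤ θ ≤ π in polar coordinates, where x = r cos(θ), y = r sin(θ), and dA = r dr dθ.

Under the substitution, the integrand becomes 3r^4, so

    ∬_D (3(x^2 + y^2)^2) dA = ∫_{0}^{π} ∫_{0}^{5} (3r^4) · r dr dθ.

Inner integral (in r): ∫_{0}^{5} (3r^4) · r dr = 15625/2.

Outer integral (in θ): ∫_{0}^{π} (15625/2) dθ = 15625π/2.

Therefore ∬_D (3(x^2 + y^2)^2) dA = 15625π/2.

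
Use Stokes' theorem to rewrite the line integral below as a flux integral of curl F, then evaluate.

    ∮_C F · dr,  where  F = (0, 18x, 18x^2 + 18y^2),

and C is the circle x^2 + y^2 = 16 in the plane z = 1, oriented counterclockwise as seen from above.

Let S be the flat disk x^2 + y^2 ≤ 16 in the plane z = 1, with upward unit normal n̂ = ẑ. By Stokes' theorem,

    ∮_C F · dr = ∬_S (∇ × F) · n̂ dS = ∬_D (curl F)_z dA,

where D is the disk x^2 + y^2 ≤ 16.

Compute the curl of F = (0, 18x, 18x^2 + 18y^2):
    (∇ × F)_x = ∂F_z/∂y - ∂F_y/∂z = 36y,
    (∇ × F)_y = ∂F_x/∂z - ∂F_z/∂x = -36x,
    (∇ × F)_z = ∂F_y/∂x - ∂F_x/∂y = 18.

On z = 1, (curl F)_z = 18.

Convert to polar (x = r cos θ, y = r sin θ, dA = r dr dθ); the integrand becomes 18, so

    ∬_D (curl F)_z dA = ∫_0^{2π} ∫_0^{4} (18) · r dr dθ.

Inner (r from 0 to 4): 144.
Outer (θ from 0 to 2π): 288π.

Therefore ∮_C F · dr = 288π.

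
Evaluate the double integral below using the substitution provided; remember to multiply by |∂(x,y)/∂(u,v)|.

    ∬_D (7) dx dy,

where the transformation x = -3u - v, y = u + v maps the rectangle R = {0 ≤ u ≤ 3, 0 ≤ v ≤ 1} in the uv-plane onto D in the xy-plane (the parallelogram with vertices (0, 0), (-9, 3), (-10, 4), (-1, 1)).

Compute the Jacobian determinant of (x, y) with respect to (u, v):

    ∂(x,y)/∂(u,v) = | -3  -1 | = (-3)(1) - (-1)(1) = -2.
                   | 1  1 |

Its absolute value is |J| = 2 (the area scaling factor).

Substituting x = -3u - v, y = u + v into the integrand,

    7 → 7,

so the integral becomes

    ∬_R (7) · |J| du dv = ∫_0^3 ∫_0^1 (14) dv du.

Inner (v): 14.
Outer (u): 42.

Therefore ∬_D (7) dx dy = 42.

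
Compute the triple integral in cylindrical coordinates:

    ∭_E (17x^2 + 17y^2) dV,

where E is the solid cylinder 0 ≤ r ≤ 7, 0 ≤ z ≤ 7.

In cylindrical coordinates, x = r cos(θ), y = r sin(θ), z = z, and dV = r dr dθ dz.

The integrand becomes 17r^2, so

    ∭_E (17x^2 + 17y^2) dV = ∫_{0}^{2π} ∫_{0}^{7} ∫_{0}^{7} (17r^2) · r dz dr dθ.

Inner (z): 119r^3.
Middle (r from 0 to 7): 285719/4.
Outer (θ): 285719π/2.

Therefore the triple integral equals 285719π/2.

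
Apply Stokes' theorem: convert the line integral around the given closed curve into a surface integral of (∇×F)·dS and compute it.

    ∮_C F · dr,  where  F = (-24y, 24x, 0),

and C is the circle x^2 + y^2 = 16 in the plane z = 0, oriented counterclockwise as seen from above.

Let S be the flat disk x^2 + y^2 ≤ 16 in the plane z = 0, with upward unit normal n̂ = ẑ. By Stokes' theorem,

    ∮_C F · dr = ∬_S (∇ × F) · n̂ dS = ∬_D (curl F)_z dA,

where D is the disk x^2 + y^2 ≤ 16.

Compute the curl of F = (-24y, 24x, 0):
    (∇ × F)_x = ∂F_z/∂y - ∂F_y/∂z = 0,
    (∇ × F)_y = ∂F_x/∂z - ∂F_z/∂x = 0,
    (∇ × F)_z = ∂F_y/∂x - ∂F_x/∂y = 48.

On z = 0, (curl F)_z = 48.

Convert to polar (x = r cos θ, y = r sin θ, dA = r dr dθ); the integrand becomes 48, so

    ∬_D (curl F)_z dA = ∫_0^{2π} ∫_0^{4} (48) · r dr dθ.

Inner (r from 0 to 4): 384.
Outer (θ from 0 to 2π): 768π.

Therefore ∮_C F · dr = 768π.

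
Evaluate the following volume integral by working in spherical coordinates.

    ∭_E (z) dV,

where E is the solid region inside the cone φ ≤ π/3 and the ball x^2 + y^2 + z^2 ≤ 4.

In spherical coordinates, x = ρ sin(φ) cos(θ), y = ρ sin(φ) sin(θ), z = ρ cos(φ), and dV = ρ^2 sin(φ) dρ dφ dθ.

The integrand becomes ρ cos(φ), so

    ∭_E (z) dV = ∫_{0}^{2π} ∫_{0}^{π/3} ∫_{0}^{2} (ρ cos(φ)) · ρ^2 sin(φ) dρ dφ dθ.

Inner (ρ): 2sin(2φ).
Middle (φ): 3/2.
Outer (θ): 3π.

Therefore the triple integral equals 3π.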